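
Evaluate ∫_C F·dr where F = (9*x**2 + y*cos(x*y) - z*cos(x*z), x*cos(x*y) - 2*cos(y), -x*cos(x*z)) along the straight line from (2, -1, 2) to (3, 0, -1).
-2*sin(1) + sin(4) + sin(3) + sin(2) + 57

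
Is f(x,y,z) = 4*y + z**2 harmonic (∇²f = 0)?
No, ∇²f = 2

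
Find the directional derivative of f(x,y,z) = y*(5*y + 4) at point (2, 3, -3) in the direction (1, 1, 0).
17*sqrt(2)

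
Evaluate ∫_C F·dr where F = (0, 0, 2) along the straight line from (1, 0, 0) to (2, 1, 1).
2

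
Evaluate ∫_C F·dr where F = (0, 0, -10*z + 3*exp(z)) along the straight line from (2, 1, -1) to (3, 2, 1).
6*sinh(1)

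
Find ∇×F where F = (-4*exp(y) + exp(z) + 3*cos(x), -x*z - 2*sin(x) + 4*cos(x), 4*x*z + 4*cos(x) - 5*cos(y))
(x + 5*sin(y), -4*z + exp(z) + 4*sin(x), -z + 4*exp(y) - 4*sin(x) - 2*cos(x))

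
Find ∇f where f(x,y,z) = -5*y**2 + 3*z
(0, -10*y, 3)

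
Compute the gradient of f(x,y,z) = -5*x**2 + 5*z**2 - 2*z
(-10*x, 0, 10*z - 2)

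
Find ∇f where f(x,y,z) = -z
(0, 0, -1)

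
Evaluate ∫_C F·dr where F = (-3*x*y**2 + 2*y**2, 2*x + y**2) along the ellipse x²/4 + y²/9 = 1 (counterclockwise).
12*pi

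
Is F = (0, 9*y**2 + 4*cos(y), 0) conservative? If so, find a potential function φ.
Yes, F is conservative. φ = 3*y**3 + 4*sin(y)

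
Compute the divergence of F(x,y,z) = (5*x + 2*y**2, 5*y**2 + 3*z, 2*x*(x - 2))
10*y + 5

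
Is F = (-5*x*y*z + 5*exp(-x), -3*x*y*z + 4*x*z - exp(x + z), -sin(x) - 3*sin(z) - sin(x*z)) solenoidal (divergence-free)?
No, ∇·F = -3*x*z - x*cos(x*z) - 5*y*z - 3*cos(z) - 5*exp(-x)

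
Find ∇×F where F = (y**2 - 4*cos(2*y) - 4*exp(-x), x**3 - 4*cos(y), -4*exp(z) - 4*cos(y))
(4*sin(y), 0, 3*x**2 - 2*y - 8*sin(2*y))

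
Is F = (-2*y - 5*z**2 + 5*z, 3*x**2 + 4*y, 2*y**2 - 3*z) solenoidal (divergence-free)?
No, ∇·F = 1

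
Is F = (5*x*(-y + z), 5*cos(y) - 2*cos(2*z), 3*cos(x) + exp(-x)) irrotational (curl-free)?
No, ∇×F = (-4*sin(2*z), 5*x + 3*sin(x) + exp(-x), 5*x)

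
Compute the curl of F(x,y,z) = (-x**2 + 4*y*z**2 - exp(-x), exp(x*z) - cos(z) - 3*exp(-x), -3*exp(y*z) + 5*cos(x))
(-x*exp(x*z) - 3*z*exp(y*z) - sin(z), 8*y*z + 5*sin(x), -4*z**2 + z*exp(x*z) + 3*exp(-x))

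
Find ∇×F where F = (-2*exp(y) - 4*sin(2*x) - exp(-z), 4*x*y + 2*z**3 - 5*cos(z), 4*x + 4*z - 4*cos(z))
(-6*z**2 - 5*sin(z), -4 + exp(-z), 4*y + 2*exp(y))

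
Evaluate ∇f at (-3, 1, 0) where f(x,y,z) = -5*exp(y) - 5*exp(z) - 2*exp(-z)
(0, -5*E, -3)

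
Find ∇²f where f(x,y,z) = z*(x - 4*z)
-8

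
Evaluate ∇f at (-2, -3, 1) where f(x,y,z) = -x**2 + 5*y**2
(4, -30, 0)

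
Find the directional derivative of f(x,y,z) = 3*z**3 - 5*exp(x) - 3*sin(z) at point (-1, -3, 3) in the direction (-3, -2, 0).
15*sqrt(13)*exp(-1)/13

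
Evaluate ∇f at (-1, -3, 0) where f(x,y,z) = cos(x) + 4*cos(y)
(sin(1), 4*sin(3), 0)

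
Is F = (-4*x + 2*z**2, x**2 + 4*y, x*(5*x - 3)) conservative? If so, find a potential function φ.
No, ∇×F = (0, -10*x + 4*z + 3, 2*x) ≠ 0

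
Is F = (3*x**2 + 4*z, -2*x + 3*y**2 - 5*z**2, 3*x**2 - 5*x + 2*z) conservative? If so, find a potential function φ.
No, ∇×F = (10*z, 9 - 6*x, -2) ≠ 0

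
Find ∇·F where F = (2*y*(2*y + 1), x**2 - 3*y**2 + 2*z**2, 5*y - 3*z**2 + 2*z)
-6*y - 6*z + 2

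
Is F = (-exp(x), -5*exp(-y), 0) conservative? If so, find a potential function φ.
Yes, F is conservative. φ = -exp(x) + 5*exp(-y)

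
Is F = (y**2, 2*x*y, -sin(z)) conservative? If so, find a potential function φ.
Yes, F is conservative. φ = x*y**2 + cos(z)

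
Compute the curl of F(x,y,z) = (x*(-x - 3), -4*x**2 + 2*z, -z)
(-2, 0, -8*x)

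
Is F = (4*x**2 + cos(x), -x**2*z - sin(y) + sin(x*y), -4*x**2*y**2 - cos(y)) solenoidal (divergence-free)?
No, ∇·F = x*cos(x*y) + 8*x - sin(x) - cos(y)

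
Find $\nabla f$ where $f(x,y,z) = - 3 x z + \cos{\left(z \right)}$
(-3*z, 0, -3*x - sin(z))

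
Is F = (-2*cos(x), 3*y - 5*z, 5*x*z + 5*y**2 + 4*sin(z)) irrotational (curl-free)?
No, ∇×F = (10*y + 5, -5*z, 0)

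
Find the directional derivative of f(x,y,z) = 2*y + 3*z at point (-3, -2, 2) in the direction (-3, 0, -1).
-3*sqrt(10)/10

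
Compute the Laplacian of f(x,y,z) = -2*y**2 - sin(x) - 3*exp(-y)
sin(x) - 4 - 3*exp(-y)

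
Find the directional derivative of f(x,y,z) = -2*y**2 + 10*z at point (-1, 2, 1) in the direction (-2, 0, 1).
2*sqrt(5)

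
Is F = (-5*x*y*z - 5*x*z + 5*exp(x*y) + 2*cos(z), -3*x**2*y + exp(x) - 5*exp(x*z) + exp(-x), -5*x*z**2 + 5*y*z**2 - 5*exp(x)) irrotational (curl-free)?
No, ∇×F = (5*x*exp(x*z) + 5*z**2, -5*x*y - 5*x + 5*z**2 + 5*exp(x) - 2*sin(z), -6*x*y + 5*x*z - 5*x*exp(x*y) - 5*z*exp(x*z) + exp(x) - exp(-x))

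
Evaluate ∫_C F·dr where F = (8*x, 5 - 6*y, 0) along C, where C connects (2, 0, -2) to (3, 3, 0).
8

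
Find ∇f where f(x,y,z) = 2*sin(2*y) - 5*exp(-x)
(5*exp(-x), 4*cos(2*y), 0)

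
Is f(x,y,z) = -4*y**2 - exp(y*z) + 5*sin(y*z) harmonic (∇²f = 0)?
No, ∇²f = -y**2*exp(y*z) - 5*y**2*sin(y*z) - z**2*exp(y*z) - 5*z**2*sin(y*z) - 8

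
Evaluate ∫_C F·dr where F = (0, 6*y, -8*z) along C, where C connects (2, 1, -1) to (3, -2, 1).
9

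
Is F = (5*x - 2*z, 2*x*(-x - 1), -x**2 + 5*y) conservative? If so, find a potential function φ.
No, ∇×F = (5, 2*x - 2, -4*x - 2) ≠ 0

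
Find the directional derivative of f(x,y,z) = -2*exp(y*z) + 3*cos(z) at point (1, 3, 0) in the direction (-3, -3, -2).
6*sqrt(22)/11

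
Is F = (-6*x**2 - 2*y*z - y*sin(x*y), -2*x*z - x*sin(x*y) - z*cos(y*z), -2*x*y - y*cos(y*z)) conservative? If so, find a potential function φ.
Yes, F is conservative. φ = -2*x**3 - 2*x*y*z - sin(y*z) + cos(x*y)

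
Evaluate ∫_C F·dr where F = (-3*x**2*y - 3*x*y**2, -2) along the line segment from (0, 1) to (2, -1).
6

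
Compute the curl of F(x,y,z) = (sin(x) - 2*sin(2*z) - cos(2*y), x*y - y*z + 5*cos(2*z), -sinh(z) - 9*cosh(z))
(y + 10*sin(2*z), -4*cos(2*z), y - 2*sin(2*y))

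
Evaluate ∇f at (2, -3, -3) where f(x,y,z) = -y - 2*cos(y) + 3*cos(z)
(0, -1 - 2*sin(3), 3*sin(3))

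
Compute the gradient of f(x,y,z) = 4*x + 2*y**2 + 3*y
(4, 4*y + 3, 0)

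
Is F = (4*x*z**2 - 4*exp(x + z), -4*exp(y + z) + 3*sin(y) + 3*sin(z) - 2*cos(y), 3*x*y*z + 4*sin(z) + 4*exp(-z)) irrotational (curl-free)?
No, ∇×F = (3*x*z + 4*exp(y + z) - 3*cos(z), 8*x*z - 3*y*z - 4*exp(x + z), 0)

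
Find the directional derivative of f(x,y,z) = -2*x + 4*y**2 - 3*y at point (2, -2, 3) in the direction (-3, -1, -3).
25*sqrt(19)/19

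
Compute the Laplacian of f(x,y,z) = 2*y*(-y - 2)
-4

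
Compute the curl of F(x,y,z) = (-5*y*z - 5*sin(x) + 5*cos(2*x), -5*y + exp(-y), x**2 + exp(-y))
(-exp(-y), -2*x - 5*y, 5*z)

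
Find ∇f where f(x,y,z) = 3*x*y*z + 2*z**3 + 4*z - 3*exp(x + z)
(3*y*z - 3*exp(x + z), 3*x*z, 3*x*y + 6*z**2 - 3*exp(x + z) + 4)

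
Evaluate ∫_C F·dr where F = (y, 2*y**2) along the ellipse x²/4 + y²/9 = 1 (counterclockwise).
-6*pi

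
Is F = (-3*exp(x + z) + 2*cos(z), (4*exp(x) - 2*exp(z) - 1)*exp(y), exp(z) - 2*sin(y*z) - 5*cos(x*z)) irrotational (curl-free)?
No, ∇×F = (-2*z*cos(y*z) + 2*exp(y + z), -5*z*sin(x*z) - 3*exp(x + z) - 2*sin(z), 4*exp(x + y))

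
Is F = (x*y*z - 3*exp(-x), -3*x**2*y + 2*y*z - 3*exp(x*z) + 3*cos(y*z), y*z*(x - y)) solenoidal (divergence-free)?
No, ∇·F = -3*x**2 + x*y - y**2 + y*z - 3*z*sin(y*z) + 2*z + 3*exp(-x)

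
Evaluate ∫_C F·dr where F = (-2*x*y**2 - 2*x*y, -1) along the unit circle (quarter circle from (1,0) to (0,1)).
1/6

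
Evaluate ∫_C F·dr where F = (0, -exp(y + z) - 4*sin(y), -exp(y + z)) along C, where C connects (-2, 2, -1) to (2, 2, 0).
E - exp(2)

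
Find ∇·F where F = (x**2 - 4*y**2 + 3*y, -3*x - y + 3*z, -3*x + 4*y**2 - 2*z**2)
2*x - 4*z - 1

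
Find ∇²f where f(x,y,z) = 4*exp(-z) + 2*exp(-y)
4*exp(-z) + 2*exp(-y)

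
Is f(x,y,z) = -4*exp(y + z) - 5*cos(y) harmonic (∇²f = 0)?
No, ∇²f = -8*exp(y + z) + 5*cos(y)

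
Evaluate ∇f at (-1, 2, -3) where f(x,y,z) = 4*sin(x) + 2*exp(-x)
(-2*E + 4*cos(1), 0, 0)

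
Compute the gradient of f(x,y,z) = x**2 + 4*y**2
(2*x, 8*y, 0)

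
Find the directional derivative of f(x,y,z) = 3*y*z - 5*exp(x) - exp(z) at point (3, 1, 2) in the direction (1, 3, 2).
sqrt(14)*(-5*exp(3) - 2*exp(2) + 24)/14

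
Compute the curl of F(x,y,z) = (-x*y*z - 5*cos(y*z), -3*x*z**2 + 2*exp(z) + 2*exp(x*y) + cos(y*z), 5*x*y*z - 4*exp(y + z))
(11*x*z + y*sin(y*z) - 2*exp(z) - 4*exp(y + z), y*(-x - 5*z + 5*sin(y*z)), x*z + 2*y*exp(x*y) - 3*z**2 - 5*z*sin(y*z))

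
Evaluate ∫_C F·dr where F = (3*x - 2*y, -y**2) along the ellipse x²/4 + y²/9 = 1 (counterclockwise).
12*pi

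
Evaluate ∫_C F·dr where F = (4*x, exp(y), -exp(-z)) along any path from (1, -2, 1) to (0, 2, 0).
(-exp(2) - E - 1 + exp(4))*exp(-2)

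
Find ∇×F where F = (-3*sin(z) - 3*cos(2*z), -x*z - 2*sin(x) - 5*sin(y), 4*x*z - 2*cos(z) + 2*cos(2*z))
(x, -4*z + 6*sin(2*z) - 3*cos(z), -z - 2*cos(x))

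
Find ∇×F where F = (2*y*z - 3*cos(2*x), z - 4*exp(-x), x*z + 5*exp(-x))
(-1, 2*y - z + 5*exp(-x), -2*z + 4*exp(-x))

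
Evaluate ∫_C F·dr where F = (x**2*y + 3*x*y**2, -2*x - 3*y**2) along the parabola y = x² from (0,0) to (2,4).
-544/15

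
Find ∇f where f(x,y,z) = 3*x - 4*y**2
(3, -8*y, 0)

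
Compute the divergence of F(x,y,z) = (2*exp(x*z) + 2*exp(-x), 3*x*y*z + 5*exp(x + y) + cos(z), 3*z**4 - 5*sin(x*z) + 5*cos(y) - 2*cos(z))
3*x*z - 5*x*cos(x*z) + 12*z**3 + 2*z*exp(x*z) + 5*exp(x + y) + 2*sin(z) - 2*exp(-x)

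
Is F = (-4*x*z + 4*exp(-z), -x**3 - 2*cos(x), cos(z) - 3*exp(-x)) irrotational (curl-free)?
No, ∇×F = (0, -4*x - 4*exp(-z) - 3*exp(-x), -3*x**2 + 2*sin(x))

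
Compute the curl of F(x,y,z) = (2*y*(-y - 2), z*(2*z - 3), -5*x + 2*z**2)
(3 - 4*z, 5, 4*y + 4)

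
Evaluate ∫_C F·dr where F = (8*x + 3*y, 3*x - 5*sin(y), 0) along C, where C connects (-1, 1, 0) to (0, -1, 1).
-1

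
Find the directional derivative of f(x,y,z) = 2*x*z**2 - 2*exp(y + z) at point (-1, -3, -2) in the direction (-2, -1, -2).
-32/3 + 2*exp(-5)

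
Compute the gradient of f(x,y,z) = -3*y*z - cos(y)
(0, -3*z + sin(y), -3*y)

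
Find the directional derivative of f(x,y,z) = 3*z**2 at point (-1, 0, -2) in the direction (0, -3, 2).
-24*sqrt(13)/13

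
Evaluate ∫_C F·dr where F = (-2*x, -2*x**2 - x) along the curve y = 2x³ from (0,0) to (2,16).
-524/5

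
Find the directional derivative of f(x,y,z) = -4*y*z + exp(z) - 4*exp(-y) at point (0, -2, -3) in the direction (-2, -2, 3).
sqrt(17)*(3 - 8*exp(5))*exp(-3)/17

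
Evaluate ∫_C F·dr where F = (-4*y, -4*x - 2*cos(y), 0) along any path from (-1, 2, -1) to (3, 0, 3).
-8 + 2*sin(2)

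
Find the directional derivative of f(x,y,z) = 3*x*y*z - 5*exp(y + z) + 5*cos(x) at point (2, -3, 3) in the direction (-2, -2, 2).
sqrt(3)*(-9 + 5*sin(2))/3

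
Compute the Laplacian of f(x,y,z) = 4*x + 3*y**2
6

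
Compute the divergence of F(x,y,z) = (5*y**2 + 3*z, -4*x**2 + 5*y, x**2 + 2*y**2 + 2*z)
7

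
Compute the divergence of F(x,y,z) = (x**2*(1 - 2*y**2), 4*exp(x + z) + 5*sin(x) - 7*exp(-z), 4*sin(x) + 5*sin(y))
2*x*(1 - 2*y**2)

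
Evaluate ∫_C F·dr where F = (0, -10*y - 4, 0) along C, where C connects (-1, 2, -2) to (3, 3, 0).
-29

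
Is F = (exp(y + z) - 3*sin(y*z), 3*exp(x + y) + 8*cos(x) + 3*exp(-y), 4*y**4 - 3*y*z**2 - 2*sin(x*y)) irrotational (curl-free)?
No, ∇×F = (-2*x*cos(x*y) + 16*y**3 - 3*z**2, 2*y*cos(x*y) - 3*y*cos(y*z) + exp(y + z), 3*z*cos(y*z) + 3*exp(x + y) - exp(y + z) - 8*sin(x))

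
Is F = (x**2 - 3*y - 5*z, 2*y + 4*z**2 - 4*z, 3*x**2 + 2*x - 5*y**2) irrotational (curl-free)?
No, ∇×F = (-10*y - 8*z + 4, -6*x - 7, 3)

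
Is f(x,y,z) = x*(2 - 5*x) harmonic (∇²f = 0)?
No, ∇²f = -10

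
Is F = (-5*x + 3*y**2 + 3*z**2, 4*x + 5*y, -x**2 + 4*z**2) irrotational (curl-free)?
No, ∇×F = (0, 2*x + 6*z, 4 - 6*y)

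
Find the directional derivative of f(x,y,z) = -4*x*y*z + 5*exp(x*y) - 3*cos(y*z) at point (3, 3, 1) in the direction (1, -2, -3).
3*sqrt(14)*(-5*exp(9) - 11*sin(3) + 40)/14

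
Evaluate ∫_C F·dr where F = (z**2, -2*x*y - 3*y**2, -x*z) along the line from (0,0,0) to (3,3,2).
-45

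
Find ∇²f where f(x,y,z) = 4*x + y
0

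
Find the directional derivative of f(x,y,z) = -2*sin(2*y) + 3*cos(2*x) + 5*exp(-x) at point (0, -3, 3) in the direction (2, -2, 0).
sqrt(2)*(-5 + 4*cos(6))/2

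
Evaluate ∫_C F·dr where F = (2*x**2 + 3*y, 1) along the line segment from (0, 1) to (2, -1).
10/3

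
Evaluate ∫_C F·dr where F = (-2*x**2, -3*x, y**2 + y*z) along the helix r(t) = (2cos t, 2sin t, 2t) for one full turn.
-20*pi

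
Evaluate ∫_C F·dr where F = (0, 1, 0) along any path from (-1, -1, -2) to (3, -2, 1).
-1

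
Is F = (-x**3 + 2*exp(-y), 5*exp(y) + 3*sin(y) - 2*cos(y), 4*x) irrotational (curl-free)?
No, ∇×F = (0, -4, 2*exp(-y))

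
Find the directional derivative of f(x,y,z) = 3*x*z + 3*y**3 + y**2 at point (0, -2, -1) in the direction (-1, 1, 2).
35*sqrt(6)/6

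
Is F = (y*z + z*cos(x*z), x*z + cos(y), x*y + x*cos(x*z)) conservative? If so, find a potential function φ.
Yes, F is conservative. φ = x*y*z + sin(y) + sin(x*z)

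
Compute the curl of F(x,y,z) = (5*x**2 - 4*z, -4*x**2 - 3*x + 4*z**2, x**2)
(-8*z, -2*x - 4, -8*x - 3)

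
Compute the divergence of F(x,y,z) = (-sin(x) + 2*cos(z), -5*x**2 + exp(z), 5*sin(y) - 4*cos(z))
4*sin(z) - cos(x)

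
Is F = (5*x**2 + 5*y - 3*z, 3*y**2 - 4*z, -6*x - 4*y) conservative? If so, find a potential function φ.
No, ∇×F = (0, 3, -5) ≠ 0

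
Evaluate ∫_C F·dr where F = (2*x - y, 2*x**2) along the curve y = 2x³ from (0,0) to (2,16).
364/5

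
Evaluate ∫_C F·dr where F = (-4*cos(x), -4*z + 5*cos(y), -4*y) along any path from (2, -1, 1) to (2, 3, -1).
5*sin(3) + 5*sin(1) + 8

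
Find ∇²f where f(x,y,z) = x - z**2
-2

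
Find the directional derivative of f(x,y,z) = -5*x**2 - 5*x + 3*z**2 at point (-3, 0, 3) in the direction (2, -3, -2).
14*sqrt(17)/17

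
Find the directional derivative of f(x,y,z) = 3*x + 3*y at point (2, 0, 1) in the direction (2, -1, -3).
3*sqrt(14)/14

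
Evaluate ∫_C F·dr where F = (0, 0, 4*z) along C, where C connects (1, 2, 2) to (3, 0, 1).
-6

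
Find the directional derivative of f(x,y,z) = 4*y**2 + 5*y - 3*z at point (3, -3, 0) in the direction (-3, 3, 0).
-19*sqrt(2)/2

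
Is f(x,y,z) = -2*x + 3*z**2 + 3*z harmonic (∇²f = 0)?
No, ∇²f = 6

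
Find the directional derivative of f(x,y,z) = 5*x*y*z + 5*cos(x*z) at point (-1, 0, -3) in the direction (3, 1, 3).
15*sqrt(19)*(4*sin(3) + 1)/19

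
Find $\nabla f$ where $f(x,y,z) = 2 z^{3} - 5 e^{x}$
(-5*exp(x), 0, 6*z**2)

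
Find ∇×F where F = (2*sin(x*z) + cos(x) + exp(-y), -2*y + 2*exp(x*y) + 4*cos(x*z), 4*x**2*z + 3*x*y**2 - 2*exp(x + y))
(6*x*y + 4*x*sin(x*z) - 2*exp(x + y), -8*x*z + 2*x*cos(x*z) - 3*y**2 + 2*exp(x + y), 2*y*exp(x*y) - 4*z*sin(x*z) + exp(-y))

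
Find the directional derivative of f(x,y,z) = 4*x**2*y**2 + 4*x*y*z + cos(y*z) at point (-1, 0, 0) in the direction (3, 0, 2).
0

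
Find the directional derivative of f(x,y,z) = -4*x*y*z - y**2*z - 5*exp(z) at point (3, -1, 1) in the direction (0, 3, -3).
sqrt(2)*(-21 + 5*E)/2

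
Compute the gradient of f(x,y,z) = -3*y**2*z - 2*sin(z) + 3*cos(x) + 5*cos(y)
(-3*sin(x), -6*y*z - 5*sin(y), -3*y**2 - 2*cos(z))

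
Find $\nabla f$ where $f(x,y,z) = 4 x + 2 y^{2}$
(4, 4*y, 0)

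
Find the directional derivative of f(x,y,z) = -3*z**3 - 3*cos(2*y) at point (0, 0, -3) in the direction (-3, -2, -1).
81*sqrt(14)/14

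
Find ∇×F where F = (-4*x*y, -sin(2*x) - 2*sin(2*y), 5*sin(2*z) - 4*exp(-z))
(0, 0, 4*x - 2*cos(2*x))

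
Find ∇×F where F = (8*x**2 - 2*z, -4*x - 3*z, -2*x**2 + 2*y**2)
(4*y + 3, 4*x - 2, -4)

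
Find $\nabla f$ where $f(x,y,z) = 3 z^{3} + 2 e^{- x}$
(-2*exp(-x), 0, 9*z**2)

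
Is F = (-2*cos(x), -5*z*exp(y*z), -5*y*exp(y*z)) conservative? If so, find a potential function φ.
Yes, F is conservative. φ = -5*exp(y*z) - 2*sin(x)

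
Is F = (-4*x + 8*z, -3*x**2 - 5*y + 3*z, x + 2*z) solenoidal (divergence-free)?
No, ∇·F = -7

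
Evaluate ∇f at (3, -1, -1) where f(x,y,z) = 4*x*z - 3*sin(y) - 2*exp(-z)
(-4, -3*cos(1), 2*E + 12)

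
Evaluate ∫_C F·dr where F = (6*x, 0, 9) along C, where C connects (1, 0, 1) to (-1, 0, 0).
-9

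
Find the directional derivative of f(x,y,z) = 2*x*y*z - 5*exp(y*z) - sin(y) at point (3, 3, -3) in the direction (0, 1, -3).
sqrt(10)*(-72*exp(9) + 60 - exp(9)*cos(3))*exp(-9)/10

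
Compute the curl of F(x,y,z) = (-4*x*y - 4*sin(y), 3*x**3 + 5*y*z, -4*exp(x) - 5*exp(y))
(-5*y - 5*exp(y), 4*exp(x), 9*x**2 + 4*x + 4*cos(y))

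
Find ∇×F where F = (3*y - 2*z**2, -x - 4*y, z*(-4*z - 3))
(0, -4*z, -4)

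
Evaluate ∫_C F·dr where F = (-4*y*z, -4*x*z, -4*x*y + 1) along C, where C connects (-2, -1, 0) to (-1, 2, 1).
9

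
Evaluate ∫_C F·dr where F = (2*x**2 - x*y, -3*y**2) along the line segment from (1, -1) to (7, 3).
164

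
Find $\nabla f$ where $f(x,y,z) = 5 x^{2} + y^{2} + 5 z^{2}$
(10*x, 2*y, 10*z)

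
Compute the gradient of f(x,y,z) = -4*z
(0, 0, -4)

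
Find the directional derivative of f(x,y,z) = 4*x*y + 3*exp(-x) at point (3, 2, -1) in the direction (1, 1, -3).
sqrt(11)*(-3 + 20*exp(3))*exp(-3)/11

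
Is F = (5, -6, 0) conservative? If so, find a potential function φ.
Yes, F is conservative. φ = 5*x - 6*y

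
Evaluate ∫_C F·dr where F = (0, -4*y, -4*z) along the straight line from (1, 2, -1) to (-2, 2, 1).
0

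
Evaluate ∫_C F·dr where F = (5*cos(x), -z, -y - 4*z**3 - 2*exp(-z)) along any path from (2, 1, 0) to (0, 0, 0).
-5*sin(2)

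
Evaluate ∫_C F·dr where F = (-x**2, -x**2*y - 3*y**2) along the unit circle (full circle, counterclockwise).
0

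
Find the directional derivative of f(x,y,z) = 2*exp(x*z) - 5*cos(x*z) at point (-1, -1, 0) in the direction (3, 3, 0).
0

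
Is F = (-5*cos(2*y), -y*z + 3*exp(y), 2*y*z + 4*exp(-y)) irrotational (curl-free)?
No, ∇×F = (y + 2*z - 4*exp(-y), 0, -10*sin(2*y))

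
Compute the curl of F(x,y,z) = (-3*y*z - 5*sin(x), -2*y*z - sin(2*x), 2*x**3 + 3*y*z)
(2*y + 3*z, -6*x**2 - 3*y, 3*z - 2*cos(2*x))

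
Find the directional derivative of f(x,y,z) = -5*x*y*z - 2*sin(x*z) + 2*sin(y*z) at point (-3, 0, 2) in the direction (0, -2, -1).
-2*sqrt(5)*(3*cos(6) + 34)/5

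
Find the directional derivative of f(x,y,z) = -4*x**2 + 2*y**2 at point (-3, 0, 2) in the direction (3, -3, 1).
72*sqrt(19)/19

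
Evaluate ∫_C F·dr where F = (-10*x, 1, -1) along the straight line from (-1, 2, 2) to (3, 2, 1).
-39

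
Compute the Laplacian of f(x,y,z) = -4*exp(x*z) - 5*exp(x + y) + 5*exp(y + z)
-4*x**2*exp(x*z) - 4*z**2*exp(x*z) - 10*exp(x + y) + 10*exp(y + z)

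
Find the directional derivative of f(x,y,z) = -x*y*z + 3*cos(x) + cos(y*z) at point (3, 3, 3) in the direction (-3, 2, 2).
3*sqrt(17)*(-3 - 4*sin(9) + 3*sin(3))/17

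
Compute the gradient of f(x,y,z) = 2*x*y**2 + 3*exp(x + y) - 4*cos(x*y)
(2*y**2 + 4*y*sin(x*y) + 3*exp(x + y), 4*x*y + 4*x*sin(x*y) + 3*exp(x + y), 0)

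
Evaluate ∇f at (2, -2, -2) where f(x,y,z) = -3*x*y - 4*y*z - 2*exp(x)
(6 - 2*exp(2), 2, 8)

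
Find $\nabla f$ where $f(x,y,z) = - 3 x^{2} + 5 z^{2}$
(-6*x, 0, 10*z)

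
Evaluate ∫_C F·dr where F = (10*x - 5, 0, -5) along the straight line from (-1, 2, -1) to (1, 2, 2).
-25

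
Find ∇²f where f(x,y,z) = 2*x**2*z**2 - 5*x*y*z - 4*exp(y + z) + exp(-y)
(4*(x**2 + z**2 - 2*exp(y + z))*exp(y) + 1)*exp(-y)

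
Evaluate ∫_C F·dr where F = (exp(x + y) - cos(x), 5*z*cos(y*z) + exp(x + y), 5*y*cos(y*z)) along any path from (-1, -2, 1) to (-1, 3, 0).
-exp(-3) + 5*sin(2) + exp(2)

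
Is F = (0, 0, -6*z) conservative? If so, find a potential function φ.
Yes, F is conservative. φ = -3*z**2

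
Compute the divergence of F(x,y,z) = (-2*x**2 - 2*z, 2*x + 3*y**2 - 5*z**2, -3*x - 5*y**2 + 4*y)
-4*x + 6*y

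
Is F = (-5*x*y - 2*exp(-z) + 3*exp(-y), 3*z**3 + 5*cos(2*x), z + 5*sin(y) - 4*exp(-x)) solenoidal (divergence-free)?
No, ∇·F = 1 - 5*y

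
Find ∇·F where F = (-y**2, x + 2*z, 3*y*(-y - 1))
0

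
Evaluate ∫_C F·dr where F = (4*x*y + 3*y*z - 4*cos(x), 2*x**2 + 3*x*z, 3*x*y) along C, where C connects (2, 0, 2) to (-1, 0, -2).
4*sin(1) + 4*sin(2)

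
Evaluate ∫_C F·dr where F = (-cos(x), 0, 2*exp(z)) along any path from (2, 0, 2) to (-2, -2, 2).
2*sin(2)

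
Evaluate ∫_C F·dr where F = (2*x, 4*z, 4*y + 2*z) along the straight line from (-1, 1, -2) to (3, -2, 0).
12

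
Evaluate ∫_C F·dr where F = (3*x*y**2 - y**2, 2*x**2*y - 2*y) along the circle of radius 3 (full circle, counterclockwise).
0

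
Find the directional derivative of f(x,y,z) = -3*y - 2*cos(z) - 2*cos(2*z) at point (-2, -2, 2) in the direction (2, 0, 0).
0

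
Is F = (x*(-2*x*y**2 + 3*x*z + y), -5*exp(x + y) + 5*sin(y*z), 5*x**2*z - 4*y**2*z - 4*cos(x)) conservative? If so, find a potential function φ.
No, ∇×F = (-y*(8*z + 5*cos(y*z)), 3*x**2 - 10*x*z - 4*sin(x), x*(4*x*y - 1) - 5*exp(x + y)) ≠ 0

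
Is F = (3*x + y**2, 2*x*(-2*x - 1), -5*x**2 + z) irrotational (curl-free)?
No, ∇×F = (0, 10*x, -8*x - 2*y - 2)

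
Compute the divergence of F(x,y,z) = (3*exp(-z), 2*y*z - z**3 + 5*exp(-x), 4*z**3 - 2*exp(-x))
2*z*(6*z + 1)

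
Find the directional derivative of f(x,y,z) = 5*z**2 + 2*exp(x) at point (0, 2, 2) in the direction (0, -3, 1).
2*sqrt(10)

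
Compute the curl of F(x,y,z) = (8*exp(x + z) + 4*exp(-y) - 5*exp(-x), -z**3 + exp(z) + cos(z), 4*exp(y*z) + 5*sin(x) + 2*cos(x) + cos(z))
(3*z**2 + 4*z*exp(y*z) - exp(z) + sin(z), 8*exp(x + z) + 2*sin(x) - 5*cos(x), 4*exp(-y))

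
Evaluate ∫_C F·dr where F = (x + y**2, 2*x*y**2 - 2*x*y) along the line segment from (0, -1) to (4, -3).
-116/3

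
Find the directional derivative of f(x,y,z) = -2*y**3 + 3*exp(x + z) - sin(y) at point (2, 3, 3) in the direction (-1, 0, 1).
0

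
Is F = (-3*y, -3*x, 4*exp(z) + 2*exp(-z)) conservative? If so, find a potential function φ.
Yes, F is conservative. φ = -3*x*y + 4*exp(z) - 2*exp(-z)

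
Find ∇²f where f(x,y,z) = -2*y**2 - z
-4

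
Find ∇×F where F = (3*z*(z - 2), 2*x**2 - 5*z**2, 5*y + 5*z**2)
(10*z + 5, 6*z - 6, 4*x)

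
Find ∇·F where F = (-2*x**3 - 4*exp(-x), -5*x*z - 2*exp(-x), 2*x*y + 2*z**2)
-6*x**2 + 4*z + 4*exp(-x)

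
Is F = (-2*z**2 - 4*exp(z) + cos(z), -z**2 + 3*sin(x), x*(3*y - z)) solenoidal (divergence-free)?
No, ∇·F = -x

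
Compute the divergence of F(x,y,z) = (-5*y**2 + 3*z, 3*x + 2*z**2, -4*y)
0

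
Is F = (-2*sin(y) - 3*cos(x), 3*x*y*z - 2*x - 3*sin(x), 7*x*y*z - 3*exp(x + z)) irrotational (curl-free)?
No, ∇×F = (x*(-3*y + 7*z), -7*y*z + 3*exp(x + z), 3*y*z - 3*cos(x) + 2*cos(y) - 2)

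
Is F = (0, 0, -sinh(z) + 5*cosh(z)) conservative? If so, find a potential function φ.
Yes, F is conservative. φ = 5*sinh(z) - cosh(z)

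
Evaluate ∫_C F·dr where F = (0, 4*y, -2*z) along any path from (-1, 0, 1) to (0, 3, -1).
18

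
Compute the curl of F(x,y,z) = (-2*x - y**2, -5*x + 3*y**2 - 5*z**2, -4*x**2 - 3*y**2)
(-6*y + 10*z, 8*x, 2*y - 5)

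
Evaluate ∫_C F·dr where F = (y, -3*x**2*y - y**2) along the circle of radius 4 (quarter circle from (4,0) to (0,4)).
-640/3 - 4*pi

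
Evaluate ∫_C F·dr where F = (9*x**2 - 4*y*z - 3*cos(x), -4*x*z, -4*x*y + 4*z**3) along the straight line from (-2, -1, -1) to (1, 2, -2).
-3*sin(2) - 3*sin(1) + 50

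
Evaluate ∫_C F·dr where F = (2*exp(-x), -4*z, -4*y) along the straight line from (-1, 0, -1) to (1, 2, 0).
4*sinh(1)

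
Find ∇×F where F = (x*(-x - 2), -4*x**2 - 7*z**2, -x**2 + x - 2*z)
(14*z, 2*x - 1, -8*x)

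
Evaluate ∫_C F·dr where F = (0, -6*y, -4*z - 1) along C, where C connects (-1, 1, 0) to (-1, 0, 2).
-7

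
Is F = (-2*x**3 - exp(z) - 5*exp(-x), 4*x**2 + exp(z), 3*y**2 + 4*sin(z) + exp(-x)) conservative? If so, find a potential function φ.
No, ∇×F = (6*y - exp(z), -exp(z) + exp(-x), 8*x) ≠ 0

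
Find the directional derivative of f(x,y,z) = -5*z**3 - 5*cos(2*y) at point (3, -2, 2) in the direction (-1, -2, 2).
-40 + 20*sin(4)/3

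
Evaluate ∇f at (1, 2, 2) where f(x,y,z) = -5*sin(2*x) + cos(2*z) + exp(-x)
(-exp(-1) - 10*cos(2), 0, -2*sin(4))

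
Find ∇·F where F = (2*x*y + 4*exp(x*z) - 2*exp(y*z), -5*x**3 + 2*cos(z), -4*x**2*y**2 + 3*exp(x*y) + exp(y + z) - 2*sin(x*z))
-2*x*cos(x*z) + 2*y + 4*z*exp(x*z) + exp(y + z)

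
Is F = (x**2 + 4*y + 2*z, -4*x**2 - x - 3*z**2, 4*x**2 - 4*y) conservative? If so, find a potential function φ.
No, ∇×F = (6*z - 4, 2 - 8*x, -8*x - 5) ≠ 0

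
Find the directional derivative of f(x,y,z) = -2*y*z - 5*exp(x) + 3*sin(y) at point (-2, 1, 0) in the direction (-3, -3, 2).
sqrt(22)*(-(4 + 9*cos(1))*exp(2) + 15)*exp(-2)/22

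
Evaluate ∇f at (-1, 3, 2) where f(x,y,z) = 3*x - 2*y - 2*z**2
(3, -2, -8)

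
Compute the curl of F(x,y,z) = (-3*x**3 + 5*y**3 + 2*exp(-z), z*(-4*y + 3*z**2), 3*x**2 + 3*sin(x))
(4*y - 9*z**2, -6*x - 3*cos(x) - 2*exp(-z), -15*y**2)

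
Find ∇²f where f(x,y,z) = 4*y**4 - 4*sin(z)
48*y**2 + 4*sin(z)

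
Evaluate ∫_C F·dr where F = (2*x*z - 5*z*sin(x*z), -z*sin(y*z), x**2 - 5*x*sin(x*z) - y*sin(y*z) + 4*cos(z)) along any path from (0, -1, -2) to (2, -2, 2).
6*cos(4) - cos(2) + 3 + 8*sin(2)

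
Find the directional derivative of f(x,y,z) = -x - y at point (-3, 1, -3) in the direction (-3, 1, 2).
sqrt(14)/7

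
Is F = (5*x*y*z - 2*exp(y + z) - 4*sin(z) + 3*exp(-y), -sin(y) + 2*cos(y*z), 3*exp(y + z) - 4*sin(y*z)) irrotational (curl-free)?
No, ∇×F = (2*y*sin(y*z) - 4*z*cos(y*z) + 3*exp(y + z), 5*x*y - 2*exp(y + z) - 4*cos(z), -5*x*z + 2*exp(y + z) + 3*exp(-y))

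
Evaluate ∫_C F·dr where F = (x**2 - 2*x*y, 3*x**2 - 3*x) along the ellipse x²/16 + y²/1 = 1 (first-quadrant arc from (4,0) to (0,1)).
64/3 - 3*pi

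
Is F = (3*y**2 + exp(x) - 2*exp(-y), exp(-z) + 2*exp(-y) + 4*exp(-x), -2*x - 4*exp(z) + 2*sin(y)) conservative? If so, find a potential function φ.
No, ∇×F = (2*cos(y) + exp(-z), 2, -6*y - 2*exp(-y) - 4*exp(-x)) ≠ 0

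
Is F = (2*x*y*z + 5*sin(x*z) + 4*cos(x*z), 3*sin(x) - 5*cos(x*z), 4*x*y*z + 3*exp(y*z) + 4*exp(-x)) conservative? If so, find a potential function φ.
No, ∇×F = (4*x*z - 5*x*sin(x*z) + 3*z*exp(y*z), 2*x*y - 4*x*sin(x*z) + 5*x*cos(x*z) - 4*y*z + 4*exp(-x), -2*x*z + 5*z*sin(x*z) + 3*cos(x)) ≠ 0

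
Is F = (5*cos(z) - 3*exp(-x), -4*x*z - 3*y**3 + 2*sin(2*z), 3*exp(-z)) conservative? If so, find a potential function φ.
No, ∇×F = (4*x - 4*cos(2*z), -5*sin(z), -4*z) ≠ 0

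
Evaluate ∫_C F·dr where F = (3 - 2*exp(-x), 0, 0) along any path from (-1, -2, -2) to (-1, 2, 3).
0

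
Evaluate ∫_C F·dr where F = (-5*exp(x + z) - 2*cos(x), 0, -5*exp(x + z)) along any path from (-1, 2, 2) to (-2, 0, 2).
-5 - 2*sin(1) + 2*sin(2) + 5*E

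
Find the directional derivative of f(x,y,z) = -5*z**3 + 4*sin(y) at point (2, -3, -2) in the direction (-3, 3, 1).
12*sqrt(19)*(-5 + cos(3))/19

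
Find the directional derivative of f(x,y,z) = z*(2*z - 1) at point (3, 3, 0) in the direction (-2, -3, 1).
-sqrt(14)/14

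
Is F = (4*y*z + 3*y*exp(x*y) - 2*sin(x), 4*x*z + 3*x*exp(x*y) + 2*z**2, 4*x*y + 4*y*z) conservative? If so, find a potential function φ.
Yes, F is conservative. φ = 4*x*y*z + 2*y*z**2 + 3*exp(x*y) + 2*cos(x)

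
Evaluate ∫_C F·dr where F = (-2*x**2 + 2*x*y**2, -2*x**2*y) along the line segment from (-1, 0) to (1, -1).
-1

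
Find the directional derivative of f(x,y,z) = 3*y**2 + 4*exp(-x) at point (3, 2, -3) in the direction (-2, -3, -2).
4*sqrt(17)*(2 - 9*exp(3))*exp(-3)/17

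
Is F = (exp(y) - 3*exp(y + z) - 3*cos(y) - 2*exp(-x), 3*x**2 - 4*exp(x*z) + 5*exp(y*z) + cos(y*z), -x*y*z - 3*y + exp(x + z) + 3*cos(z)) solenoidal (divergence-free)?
No, ∇·F = -x*y + 5*z*exp(y*z) - z*sin(y*z) + exp(x + z) - 3*sin(z) + 2*exp(-x)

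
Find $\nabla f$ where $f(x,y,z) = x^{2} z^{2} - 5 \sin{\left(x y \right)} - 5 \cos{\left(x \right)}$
(2*x*z**2 - 5*y*cos(x*y) + 5*sin(x), -5*x*cos(x*y), 2*x**2*z)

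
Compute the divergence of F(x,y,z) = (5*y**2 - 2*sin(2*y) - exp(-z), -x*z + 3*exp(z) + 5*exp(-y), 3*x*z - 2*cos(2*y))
3*x - 5*exp(-y)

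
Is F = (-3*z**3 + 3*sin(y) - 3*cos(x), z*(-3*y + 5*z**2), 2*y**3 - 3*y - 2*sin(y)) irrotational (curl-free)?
No, ∇×F = (6*y**2 + 3*y - 15*z**2 - 2*cos(y) - 3, -9*z**2, -3*cos(y))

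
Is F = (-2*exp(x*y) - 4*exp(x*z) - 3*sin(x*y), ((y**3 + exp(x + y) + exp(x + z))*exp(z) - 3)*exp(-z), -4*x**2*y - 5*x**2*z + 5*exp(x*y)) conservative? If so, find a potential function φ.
No, ∇×F = (-4*x**2 + 5*x*exp(x*y) - exp(x + z) - 3*exp(-z), 8*x*y + 10*x*z - 4*x*exp(x*z) - 5*y*exp(x*y), 2*x*exp(x*y) + 3*x*cos(x*y) + exp(x + y) + exp(x + z)) ≠ 0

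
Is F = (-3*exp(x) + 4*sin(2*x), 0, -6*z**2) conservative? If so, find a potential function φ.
Yes, F is conservative. φ = -2*z**3 - 3*exp(x) - 2*cos(2*x)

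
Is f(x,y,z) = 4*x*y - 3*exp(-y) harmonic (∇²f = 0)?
No, ∇²f = -3*exp(-y)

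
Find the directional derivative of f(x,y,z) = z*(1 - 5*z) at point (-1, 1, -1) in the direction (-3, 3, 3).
11*sqrt(3)/3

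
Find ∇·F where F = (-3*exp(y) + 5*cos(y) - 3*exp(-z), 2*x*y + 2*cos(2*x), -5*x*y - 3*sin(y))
2*x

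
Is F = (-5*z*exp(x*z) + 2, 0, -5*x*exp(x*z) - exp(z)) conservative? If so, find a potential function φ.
Yes, F is conservative. φ = 2*x - exp(z) - 5*exp(x*z)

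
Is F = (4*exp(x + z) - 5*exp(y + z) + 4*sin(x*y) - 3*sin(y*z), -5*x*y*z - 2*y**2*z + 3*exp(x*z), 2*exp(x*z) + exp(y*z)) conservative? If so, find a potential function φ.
No, ∇×F = (5*x*y - 3*x*exp(x*z) + 2*y**2 + z*exp(y*z), -3*y*cos(y*z) - 2*z*exp(x*z) + 4*exp(x + z) - 5*exp(y + z), -4*x*cos(x*y) - 5*y*z + 3*z*exp(x*z) + 3*z*cos(y*z) + 5*exp(y + z)) ≠ 0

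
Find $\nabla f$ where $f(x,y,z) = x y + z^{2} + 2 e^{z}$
(y, x, 2*z + 2*exp(z))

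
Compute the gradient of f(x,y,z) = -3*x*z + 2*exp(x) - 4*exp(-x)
(-3*z + 2*exp(x) + 4*exp(-x), 0, -3*x)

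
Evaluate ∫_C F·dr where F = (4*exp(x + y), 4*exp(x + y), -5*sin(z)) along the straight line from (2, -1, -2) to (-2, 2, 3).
-4*E + 5*cos(3) - 5*cos(2) + 4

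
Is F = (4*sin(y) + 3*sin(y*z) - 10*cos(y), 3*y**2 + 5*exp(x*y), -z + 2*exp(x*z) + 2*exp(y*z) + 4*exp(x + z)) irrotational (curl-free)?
No, ∇×F = (2*z*exp(y*z), 3*y*cos(y*z) - 2*z*exp(x*z) - 4*exp(x + z), 5*y*exp(x*y) - 3*z*cos(y*z) - 10*sin(y) - 4*cos(y))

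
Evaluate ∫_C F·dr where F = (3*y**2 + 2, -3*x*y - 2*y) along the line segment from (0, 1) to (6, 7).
36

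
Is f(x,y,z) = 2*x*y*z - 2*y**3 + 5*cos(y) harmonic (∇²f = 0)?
No, ∇²f = -12*y - 5*cos(y)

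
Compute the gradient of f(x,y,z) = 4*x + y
(4, 1, 0)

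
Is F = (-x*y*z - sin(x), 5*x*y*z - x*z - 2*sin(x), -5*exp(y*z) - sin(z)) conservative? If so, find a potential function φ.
No, ∇×F = (-5*x*y + x - 5*z*exp(y*z), -x*y, x*z + 5*y*z - z - 2*cos(x)) ≠ 0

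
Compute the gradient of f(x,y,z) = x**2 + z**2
(2*x, 0, 2*z)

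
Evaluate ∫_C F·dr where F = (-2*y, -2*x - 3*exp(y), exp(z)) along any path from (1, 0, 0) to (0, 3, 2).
-3*exp(3) + 2 + exp(2)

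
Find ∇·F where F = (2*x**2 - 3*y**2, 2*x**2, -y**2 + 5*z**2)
4*x + 10*z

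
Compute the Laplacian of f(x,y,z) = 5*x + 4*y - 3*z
0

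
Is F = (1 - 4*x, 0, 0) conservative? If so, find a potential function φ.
Yes, F is conservative. φ = x*(1 - 2*x)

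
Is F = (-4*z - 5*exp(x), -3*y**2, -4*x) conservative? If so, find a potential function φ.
Yes, F is conservative. φ = -4*x*z - y**3 - 5*exp(x)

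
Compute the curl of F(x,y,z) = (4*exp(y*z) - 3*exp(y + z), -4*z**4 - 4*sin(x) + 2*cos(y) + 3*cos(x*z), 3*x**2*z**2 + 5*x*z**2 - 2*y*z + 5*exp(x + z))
(3*x*sin(x*z) + 16*z**3 - 2*z, -6*x*z**2 + 4*y*exp(y*z) - 5*z**2 - 5*exp(x + z) - 3*exp(y + z), -4*z*exp(y*z) - 3*z*sin(x*z) + 3*exp(y + z) - 4*cos(x))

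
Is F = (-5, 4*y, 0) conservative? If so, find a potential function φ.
Yes, F is conservative. φ = -5*x + 2*y**2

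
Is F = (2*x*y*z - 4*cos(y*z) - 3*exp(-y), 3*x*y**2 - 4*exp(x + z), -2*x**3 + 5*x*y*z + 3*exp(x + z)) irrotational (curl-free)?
No, ∇×F = (5*x*z + 4*exp(x + z), 6*x**2 + 2*x*y - 5*y*z + 4*y*sin(y*z) - 3*exp(x + z), -2*x*z + 3*y**2 - 4*z*sin(y*z) - 4*exp(x + z) - 3*exp(-y))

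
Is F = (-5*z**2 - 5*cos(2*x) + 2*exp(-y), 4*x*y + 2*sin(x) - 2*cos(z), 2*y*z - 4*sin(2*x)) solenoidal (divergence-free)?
No, ∇·F = 4*x + 2*y + 10*sin(2*x)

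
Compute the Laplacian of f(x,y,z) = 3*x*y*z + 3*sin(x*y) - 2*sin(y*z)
-3*x**2*sin(x*y) - 3*y**2*sin(x*y) + 2*y**2*sin(y*z) + 2*z**2*sin(y*z)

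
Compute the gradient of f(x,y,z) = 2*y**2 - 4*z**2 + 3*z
(0, 4*y, 3 - 8*z)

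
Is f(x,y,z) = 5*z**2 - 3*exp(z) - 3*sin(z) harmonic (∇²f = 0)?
No, ∇²f = -3*exp(z) + 3*sin(z) + 10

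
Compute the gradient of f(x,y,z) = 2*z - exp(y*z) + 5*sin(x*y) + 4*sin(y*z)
(5*y*cos(x*y), 5*x*cos(x*y) - z*exp(y*z) + 4*z*cos(y*z), -y*exp(y*z) + 4*y*cos(y*z) + 2)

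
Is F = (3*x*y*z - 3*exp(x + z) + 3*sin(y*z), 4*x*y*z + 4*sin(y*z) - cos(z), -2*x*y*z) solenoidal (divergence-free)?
No, ∇·F = -2*x*y + 4*x*z + 3*y*z + 4*z*cos(y*z) - 3*exp(x + z)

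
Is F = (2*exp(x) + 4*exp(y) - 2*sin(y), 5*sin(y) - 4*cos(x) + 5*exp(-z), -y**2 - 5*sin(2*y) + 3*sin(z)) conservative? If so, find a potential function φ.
No, ∇×F = (-2*y - 10*cos(2*y) + 5*exp(-z), 0, -4*exp(y) + 4*sin(x) + 2*cos(y)) ≠ 0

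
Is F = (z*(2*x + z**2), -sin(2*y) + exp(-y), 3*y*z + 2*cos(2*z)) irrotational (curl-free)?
No, ∇×F = (3*z, 2*x + 3*z**2, 0)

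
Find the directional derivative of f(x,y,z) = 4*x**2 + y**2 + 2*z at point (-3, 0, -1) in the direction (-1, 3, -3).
18*sqrt(19)/19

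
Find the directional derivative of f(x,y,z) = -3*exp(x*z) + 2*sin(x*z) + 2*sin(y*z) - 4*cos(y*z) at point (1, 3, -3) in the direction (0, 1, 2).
2*sqrt(5)*(3*exp(3)*cos(9) - 6*exp(3)*sin(9) + 2*exp(3)*cos(3) - 3)*exp(-3)/5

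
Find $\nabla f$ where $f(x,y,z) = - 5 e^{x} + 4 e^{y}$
(-5*exp(x), 4*exp(y), 0)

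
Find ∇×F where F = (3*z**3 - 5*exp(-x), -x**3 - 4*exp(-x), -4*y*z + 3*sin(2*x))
(-4*z, 9*z**2 - 6*cos(2*x), -3*x**2 + 4*exp(-x))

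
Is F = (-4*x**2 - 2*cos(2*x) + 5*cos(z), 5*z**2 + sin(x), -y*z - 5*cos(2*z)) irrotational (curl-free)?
No, ∇×F = (-11*z, -5*sin(z), cos(x))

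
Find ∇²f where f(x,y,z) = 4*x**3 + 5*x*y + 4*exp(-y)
24*x + 4*exp(-y)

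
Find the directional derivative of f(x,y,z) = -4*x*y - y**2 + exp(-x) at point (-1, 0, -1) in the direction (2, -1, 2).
-2*E/3 - 4/3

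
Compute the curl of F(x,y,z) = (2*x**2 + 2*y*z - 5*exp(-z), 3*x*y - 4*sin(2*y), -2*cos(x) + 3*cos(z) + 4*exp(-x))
(0, 2*y - 2*sin(x) + 5*exp(-z) + 4*exp(-x), 3*y - 2*z)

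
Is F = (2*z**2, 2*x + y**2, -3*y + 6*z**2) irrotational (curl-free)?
No, ∇×F = (-3, 4*z, 2)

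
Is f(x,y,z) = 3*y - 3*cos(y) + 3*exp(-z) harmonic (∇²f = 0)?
No, ∇²f = 3*cos(y) + 3*exp(-z)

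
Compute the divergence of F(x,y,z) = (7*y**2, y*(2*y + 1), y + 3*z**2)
4*y + 6*z + 1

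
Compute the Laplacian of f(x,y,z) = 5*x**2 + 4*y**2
18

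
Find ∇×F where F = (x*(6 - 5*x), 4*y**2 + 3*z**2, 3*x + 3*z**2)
(-6*z, -3, 0)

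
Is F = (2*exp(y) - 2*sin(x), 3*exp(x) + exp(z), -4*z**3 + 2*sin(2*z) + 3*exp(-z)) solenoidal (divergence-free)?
No, ∇·F = -12*z**2 - 2*cos(x) + 4*cos(2*z) - 3*exp(-z)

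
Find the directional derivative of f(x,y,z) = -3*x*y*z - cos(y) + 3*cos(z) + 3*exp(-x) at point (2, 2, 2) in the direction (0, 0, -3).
3*sin(2) + 12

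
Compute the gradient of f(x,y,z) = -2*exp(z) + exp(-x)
(-exp(-x), 0, -2*exp(z))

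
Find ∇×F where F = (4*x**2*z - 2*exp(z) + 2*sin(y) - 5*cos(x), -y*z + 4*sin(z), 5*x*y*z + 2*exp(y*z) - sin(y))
(5*x*z + y + 2*z*exp(y*z) - cos(y) - 4*cos(z), 4*x**2 - 5*y*z - 2*exp(z), -2*cos(y))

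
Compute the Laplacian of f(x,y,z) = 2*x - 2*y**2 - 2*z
-4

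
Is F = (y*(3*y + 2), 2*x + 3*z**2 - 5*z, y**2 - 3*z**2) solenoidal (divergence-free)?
No, ∇·F = -6*z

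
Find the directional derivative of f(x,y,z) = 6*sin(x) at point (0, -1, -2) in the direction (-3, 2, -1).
-9*sqrt(14)/7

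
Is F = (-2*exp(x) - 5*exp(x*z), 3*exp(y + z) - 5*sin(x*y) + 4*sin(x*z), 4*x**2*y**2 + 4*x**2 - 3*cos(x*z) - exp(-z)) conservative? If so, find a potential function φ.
No, ∇×F = (8*x**2*y - 4*x*cos(x*z) - 3*exp(y + z), -8*x*y**2 - 5*x*exp(x*z) - 8*x - 3*z*sin(x*z), -5*y*cos(x*y) + 4*z*cos(x*z)) ≠ 0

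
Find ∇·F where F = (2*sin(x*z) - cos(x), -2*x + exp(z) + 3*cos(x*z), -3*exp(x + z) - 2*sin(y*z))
-2*y*cos(y*z) + 2*z*cos(x*z) - 3*exp(x + z) + sin(x)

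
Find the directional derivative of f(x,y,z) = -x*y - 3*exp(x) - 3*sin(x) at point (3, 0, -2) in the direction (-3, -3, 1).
9*sqrt(19)*(cos(3) + 1 + exp(3))/19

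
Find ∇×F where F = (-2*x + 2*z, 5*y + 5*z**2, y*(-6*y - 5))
(-12*y - 10*z - 5, 2, 0)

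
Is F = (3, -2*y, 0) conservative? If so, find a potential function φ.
Yes, F is conservative. φ = 3*x - y**2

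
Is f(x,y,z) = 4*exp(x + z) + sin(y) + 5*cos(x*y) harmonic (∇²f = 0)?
No, ∇²f = -5*x**2*cos(x*y) - 5*y**2*cos(x*y) + 8*exp(x + z) - sin(y)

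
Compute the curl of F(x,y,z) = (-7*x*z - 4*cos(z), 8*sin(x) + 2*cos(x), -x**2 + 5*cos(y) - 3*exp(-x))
(-5*sin(y), -5*x + 4*sin(z) - 3*exp(-x), -2*sin(x) + 8*cos(x))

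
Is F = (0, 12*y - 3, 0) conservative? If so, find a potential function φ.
Yes, F is conservative. φ = 3*y*(2*y - 1)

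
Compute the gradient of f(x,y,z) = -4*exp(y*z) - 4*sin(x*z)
(-4*z*cos(x*z), -4*z*exp(y*z), -4*x*cos(x*z) - 4*y*exp(y*z))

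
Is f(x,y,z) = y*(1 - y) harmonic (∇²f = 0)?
No, ∇²f = -2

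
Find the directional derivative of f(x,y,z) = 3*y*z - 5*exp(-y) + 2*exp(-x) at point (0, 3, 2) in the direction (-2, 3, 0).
sqrt(13)*(15 + 22*exp(3))*exp(-3)/13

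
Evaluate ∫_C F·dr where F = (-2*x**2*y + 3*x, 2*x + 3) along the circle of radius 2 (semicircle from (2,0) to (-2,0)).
8*pi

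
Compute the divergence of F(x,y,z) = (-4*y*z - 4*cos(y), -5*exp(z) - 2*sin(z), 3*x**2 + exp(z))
exp(z)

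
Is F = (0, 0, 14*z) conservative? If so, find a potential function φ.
Yes, F is conservative. φ = 7*z**2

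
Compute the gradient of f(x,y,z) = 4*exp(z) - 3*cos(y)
(0, 3*sin(y), 4*exp(z))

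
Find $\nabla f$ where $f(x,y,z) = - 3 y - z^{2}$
(0, -3, -2*z)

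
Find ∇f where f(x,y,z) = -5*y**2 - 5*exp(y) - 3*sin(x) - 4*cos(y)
(-3*cos(x), -10*y - 5*exp(y) + 4*sin(y), 0)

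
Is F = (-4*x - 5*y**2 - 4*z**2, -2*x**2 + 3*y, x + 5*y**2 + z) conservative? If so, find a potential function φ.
No, ∇×F = (10*y, -8*z - 1, -4*x + 10*y) ≠ 0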